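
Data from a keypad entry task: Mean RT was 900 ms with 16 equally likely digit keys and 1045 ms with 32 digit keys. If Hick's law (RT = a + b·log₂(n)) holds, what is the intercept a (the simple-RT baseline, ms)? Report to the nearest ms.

320 ms

Slope: b = (1045 − 900) / (log₂ 32 − log₂ 16) = 145/1.0000 = 145 ms/bit.
Intercept: a = 900 − 145·log₂(16) = 320.000 ms.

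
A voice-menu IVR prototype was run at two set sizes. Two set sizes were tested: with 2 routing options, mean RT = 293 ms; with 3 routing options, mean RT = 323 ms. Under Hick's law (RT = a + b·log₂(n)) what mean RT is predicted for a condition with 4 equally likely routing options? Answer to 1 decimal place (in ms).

Solve the two-equation system in a and b:
  b = (323 − 293) / (log₂ 3 − log₂ 2) = 30 / (1.5850 − 1) = 51.285 ms/bit
  a = 293 − 51.285 × 1 = 241.715 ms
Then RT(4) = 241.715 + 51.285 × log₂ 4 = 241.715 + 51.285 × 2 ≈ 344.285 ms.

344.3 ms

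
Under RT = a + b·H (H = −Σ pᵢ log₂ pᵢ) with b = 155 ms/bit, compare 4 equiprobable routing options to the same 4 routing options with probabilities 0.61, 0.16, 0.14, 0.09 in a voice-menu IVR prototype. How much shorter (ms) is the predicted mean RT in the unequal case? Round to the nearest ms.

The RT saving is b·ΔH. Equiprobable H₀ = log₂(4) = 2.0000 bits; with the given probabilities H = 1.5678 bits.
b·(H₀ − H) = 155 × (2.0000 − 1.5678) = 66.99 ms.

67 ms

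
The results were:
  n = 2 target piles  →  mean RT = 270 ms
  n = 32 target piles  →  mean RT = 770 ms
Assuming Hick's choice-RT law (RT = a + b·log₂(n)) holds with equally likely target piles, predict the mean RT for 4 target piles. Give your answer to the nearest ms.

RT is linear in log₂ n, so two points fix the line:
  b = (770 − 270) / (log₂ 32 − log₂ 2) = 500 / (5 − 1) = 125 ms/bit
  a = 270 − 125 × 1 = 145 ms
Then RT(4) = 145 + 125 × log₂ 4 = 145 + 125 × 2 ≈ 395.000 ms.

395 ms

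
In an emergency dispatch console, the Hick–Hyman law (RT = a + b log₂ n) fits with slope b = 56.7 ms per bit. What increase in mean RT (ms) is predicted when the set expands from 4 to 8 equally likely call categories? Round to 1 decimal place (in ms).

56.7 ms

ΔRT = (a + b log₂ n₂) − (a + b log₂ n₁) = b·(log₂ n₂ − log₂ n₁).
log₂(8) − log₂(4) = log₂(8/4) = log₂(2) = 1.
ΔRT = 56.7 × 1.0000 = 56.700 ms.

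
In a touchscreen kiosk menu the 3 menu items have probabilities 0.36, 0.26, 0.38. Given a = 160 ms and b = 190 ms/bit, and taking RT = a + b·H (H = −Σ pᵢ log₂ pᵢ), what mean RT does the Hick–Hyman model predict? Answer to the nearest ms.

Entropy contributions −pᵢ log₂ pᵢ: 0.5306, 0.5053, 0.5305; sum H = 1.5664 bits.
RT = a + bH = 160 + 190·1.5664 = 457.61 ms.

458 ms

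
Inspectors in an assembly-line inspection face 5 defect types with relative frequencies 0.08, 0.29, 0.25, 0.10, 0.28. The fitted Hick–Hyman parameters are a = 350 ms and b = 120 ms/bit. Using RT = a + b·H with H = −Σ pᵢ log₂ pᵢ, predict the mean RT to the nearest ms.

H = 0.08·log₂(1/0.08) + 0.29·log₂(1/0.29) + 0.25·log₂(1/0.25) + 0.10·log₂(1/0.10) + 0.28·log₂(1/0.28) = 2.1558 bits.
RT = 350 + 120 × 2.1558 = 608.70 ms.

609 ms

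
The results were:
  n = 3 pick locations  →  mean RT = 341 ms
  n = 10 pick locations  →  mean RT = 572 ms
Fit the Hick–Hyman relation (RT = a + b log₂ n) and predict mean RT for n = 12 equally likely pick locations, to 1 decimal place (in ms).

Solve the two-equation system in a and b:
  b = (572 − 341) / (log₂ 10 − log₂ 3) = 231 / (3.3219 − 1.5850) = 132.991 ms/bit
  a = 341 − 132.991 × 1.5850 = 130.215 ms
Then RT(12) = 130.215 + 132.991 × log₂ 12 = 130.215 + 132.991 × 3.5850 ≈ 606.981 ms.

607.0 ms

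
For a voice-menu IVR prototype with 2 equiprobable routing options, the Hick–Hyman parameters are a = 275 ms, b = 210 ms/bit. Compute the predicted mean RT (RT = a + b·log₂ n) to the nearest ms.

log₂(2) = 1 bits, so RT = 275 + 210 × 1 ≈ 485.000 ms.

485 ms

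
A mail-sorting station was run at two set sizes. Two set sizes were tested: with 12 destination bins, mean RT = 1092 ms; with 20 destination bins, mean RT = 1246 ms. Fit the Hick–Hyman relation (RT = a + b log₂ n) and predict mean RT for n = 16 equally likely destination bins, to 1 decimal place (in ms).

With log₂ n on the abscissa the relation is linear; from the two conditions:
  b = (1246 − 1092) / (log₂ 20 − log₂ 12) = 154 / (4.3219 − 3.5850) = 208.965 ms/bit
  a = 1092 − 208.965 × 3.5850 = 342.868 ms
Then RT(16) = 342.868 + 208.965 × log₂ 16 = 342.868 + 208.965 × 4 ≈ 1178.728 ms.

1178.7 ms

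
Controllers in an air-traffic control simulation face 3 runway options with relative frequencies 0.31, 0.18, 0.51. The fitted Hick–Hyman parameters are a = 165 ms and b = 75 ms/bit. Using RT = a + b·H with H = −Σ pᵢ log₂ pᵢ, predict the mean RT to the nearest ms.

H = 0.31·log₂(1/0.31) + 0.18·log₂(1/0.18) + 0.51·log₂(1/0.51) = 1.4645 bits.
RT = 165 + 75 × 1.4645 = 274.84 ms.

275 ms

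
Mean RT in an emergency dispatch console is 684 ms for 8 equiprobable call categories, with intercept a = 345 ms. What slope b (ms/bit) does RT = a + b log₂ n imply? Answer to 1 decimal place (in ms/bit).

log₂(8) = 3 bits.
b = (RT − a)/log₂ n = (684 − 345) / 3 = 113.000 ms/bit.

113.0 ms/bit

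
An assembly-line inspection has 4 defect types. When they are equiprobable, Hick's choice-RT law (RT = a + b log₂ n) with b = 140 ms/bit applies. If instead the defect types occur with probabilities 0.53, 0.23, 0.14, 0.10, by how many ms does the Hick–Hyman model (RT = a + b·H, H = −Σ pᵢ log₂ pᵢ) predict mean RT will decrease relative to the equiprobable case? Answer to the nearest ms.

42 ms

Equiprobable entropy H₀ = log₂ 4 = 2.0000 bits.
Skewed entropy H = −Σ pᵢ log₂ pᵢ = 1.7024 bits.
ΔRT = b·(H₀ − H) = 140 × 0.2976 = 41.66 ms.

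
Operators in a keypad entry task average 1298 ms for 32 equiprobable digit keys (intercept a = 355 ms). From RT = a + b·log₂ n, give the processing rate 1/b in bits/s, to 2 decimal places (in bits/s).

5.30 bits/s

b = (1298 − 355)/log₂ 32 = 943/5 = 188.600 ms per bit = 0.18860 s/bit; the reciprocal is 5.302 bits/s.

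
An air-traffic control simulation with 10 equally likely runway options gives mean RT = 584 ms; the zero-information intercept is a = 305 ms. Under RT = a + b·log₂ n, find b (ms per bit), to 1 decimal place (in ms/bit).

84.0 ms/bit

b = (584 − 305) / log₂(10) = 279 / 3.3219 = 83.987 ms/bit.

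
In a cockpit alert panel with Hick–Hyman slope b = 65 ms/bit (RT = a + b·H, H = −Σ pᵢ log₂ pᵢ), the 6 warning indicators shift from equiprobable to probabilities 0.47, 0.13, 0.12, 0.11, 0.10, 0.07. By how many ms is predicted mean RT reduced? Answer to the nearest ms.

24 ms

Equiprobable entropy H₀ = log₂ 6 = 2.5850 bits.
Skewed entropy H = −Σ pᵢ log₂ pᵢ = 2.2127 bits.
ΔRT = b·(H₀ − H) = 65 × 0.3723 = 24.20 ms.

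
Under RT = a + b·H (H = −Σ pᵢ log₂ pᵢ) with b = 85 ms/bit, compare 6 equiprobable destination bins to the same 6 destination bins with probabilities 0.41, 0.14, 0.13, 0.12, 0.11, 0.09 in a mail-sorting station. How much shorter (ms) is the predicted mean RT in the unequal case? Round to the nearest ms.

21 ms

Equiprobable entropy H₀ = log₂ 6 = 2.5850 bits.
Skewed entropy H = −Σ pᵢ log₂ pᵢ = 2.3371 bits.
ΔRT = b·(H₀ − H) = 85 × 0.2478 = 21.06 ms.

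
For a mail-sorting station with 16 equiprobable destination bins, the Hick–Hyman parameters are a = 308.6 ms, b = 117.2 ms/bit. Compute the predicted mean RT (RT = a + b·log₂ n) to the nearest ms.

log₂(16) = 4 bits, so RT = 308.6 + 117.2 × 4 ≈ 777.400 ms.

777 ms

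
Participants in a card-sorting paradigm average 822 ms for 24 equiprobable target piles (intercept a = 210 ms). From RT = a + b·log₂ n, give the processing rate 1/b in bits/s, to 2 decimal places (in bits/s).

7.49 bits/s

Choice component = 822 − 210 = 612 ms over log₂(24) = 4.5850 bits.
b = 612 / 4.5850 = 133.480 ms/bit, so 1/b = 7.492 bits/s.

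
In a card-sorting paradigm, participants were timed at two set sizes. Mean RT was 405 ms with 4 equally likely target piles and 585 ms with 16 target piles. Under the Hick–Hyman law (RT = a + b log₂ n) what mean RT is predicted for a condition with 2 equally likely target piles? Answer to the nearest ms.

315 ms

With log₂ n on the abscissa the relation is linear; from the two conditions:
  b = (585 − 405) / (log₂ 16 − log₂ 4) = 180 / (4 − 2) = 90 ms/bit
  a = 405 − 90 × 2 = 225 ms
Then RT(2) = 225 + 90 × log₂ 2 = 225 + 90 × 1 ≈ 315.000 ms.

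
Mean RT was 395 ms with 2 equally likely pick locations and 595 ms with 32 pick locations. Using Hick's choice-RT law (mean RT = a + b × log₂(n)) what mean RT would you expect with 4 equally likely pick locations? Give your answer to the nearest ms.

445 ms

Fit slope and intercept:
  b = (595 − 395) / (log₂ 32 − log₂ 2) = 200 / (5 − 1) = 50 ms/bit
  a = 395 − 50 × 1 = 345 ms
Then RT(4) = 345 + 50 × log₂ 4 = 345 + 50 × 2 ≈ 445.000 ms.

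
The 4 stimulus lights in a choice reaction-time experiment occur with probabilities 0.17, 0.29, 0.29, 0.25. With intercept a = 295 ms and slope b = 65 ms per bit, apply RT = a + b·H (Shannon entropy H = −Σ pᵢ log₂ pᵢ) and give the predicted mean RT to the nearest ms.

423 ms

H = 0.17·log₂(1/0.17) + 0.29·log₂(1/0.29) + 0.29·log₂(1/0.29) + 0.25·log₂(1/0.25) = 1.9704 bits.
RT = 295 + 65 × 1.9704 = 423.08 ms.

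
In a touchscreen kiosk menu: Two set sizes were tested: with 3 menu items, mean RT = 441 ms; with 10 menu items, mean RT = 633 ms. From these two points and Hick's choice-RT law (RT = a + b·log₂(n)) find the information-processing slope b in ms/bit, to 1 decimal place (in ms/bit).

110.5 ms/bit

The slope on a log₂ axis is (633 − 441) / (3.3219 − 1.5850) = 110.538 ms/bit.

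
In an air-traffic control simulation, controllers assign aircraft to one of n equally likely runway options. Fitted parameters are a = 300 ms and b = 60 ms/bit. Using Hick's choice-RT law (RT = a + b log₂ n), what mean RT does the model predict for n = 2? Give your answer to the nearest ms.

360 ms

log₂(2) = 1 bits, so RT = 300 + 60 × 1 ≈ 360.000 ms.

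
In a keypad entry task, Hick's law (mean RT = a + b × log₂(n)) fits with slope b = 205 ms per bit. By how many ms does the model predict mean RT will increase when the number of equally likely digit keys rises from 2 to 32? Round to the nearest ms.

The intercept a cancels: ΔRT = b·(log₂ n₂ − log₂ n₁) = b·log₂(n₂/n₁).
log₂(32) − log₂(2) = log₂(32/2) = log₂(16) = 4.
ΔRT = 205 × 4.0000 = 820.000 ms.

820 ms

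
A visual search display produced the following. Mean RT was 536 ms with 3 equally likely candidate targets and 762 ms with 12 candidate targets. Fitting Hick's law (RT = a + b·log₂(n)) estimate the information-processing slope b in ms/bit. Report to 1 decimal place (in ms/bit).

113.0 ms/bit

The slope on a log₂ axis is (762 − 536) / (3.5850 − 1.5850) = 113.000 ms/bit.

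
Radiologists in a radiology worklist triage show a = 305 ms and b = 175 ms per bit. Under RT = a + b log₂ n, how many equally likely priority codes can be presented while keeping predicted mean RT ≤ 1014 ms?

16

175·log₂ n ≤ 1014 − 305 = 709, giving log₂ n ≤ 4.0514 and n ≤ 16.581. The largest whole number is 16.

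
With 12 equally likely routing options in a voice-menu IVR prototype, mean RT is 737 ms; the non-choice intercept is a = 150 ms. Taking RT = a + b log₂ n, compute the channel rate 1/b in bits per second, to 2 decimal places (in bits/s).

b = (737 − 150)/log₂ 12 = 587/3.5850 = 163.740 ms per bit = 0.16374 s/bit; the reciprocal is 6.107 bits/s.

6.11 bits/s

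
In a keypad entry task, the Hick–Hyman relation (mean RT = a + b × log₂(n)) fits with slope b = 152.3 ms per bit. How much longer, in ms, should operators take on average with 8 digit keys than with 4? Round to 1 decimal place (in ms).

ΔRT = (a + b log₂ n₂) − (a + b log₂ n₁) = b·(log₂ n₂ − log₂ n₁).
log₂(8) − log₂(4) = log₂(8/4) = log₂(2) = 1.
ΔRT = 152.3 × 1.0000 = 152.300 ms.

152.3 ms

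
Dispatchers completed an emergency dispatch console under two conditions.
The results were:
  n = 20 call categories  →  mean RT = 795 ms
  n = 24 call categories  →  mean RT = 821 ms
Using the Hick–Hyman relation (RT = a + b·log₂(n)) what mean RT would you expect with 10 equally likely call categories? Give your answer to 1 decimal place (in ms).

696.2 ms

Fit slope and intercept:
  b = (821 − 795) / (log₂ 24 − log₂ 20) = 26 / (4.5850 − 4.3219) = 98.846 ms/bit
  a = 795 − 98.846 × 4.3219 = 367.793 ms
Then RT(10) = 367.793 + 98.846 × log₂ 10 = 367.793 + 98.846 × 3.3219 ≈ 696.154 ms.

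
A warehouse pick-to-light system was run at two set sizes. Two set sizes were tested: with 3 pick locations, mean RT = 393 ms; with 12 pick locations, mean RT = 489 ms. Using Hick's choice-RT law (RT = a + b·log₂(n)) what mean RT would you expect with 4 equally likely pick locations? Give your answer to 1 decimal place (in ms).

Solve the two-equation system in a and b:
  b = (489 − 393) / (log₂ 12 − log₂ 3) = 96 / (3.5850 − 1.5850) = 48.000 ms/bit
  a = 393 − 48.000 × 1.5850 = 316.922 ms
Then RT(4) = 316.922 + 48.000 × log₂ 4 = 316.922 + 48.000 × 2 ≈ 412.922 ms.

412.9 ms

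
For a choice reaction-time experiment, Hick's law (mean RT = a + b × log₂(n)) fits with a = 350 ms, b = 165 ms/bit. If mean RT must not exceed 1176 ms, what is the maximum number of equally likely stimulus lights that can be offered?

32

Information budget: (1176 − 350)/165 = 5.0061 bits, so n ≤ 2^5.0061 = 32.135 → at most 32.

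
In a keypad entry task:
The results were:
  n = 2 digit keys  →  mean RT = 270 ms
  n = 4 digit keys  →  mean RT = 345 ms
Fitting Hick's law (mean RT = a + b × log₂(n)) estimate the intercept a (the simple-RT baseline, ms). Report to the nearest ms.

195 ms

b = (RT₂ − RT₁)/(log₂ n₂ − log₂ n₁) = (345 − 270)/(2 − 1) = 75 ms/bit.
a = RT₁ − b·log₂ n₁ = 270 − 75 × 1 = 195.000 ms.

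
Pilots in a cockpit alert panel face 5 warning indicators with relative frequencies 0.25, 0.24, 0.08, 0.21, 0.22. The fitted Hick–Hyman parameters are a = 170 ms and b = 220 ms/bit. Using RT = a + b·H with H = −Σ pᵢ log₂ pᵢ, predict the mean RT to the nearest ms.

663 ms

H = 0.25·log₂(1/0.25) + 0.24·log₂(1/0.24) + 0.08·log₂(1/0.08) + 0.21·log₂(1/0.21) + 0.22·log₂(1/0.22) = 2.2390 bits.
RT = 170 + 220 × 2.2390 = 662.59 ms.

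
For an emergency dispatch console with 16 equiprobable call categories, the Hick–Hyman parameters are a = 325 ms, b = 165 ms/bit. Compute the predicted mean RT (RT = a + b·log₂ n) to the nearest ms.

985 ms

log₂(16) = 4 bits, so RT = 325 + 165 × 4 ≈ 985.000 ms.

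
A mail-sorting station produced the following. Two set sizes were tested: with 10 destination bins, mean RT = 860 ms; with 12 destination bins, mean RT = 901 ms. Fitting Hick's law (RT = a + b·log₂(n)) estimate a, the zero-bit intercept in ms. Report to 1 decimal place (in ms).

Slope: b = (901 − 860) / (log₂ 12 − log₂ 10) = 41/0.2630 = 155.873 ms/bit.
a = RT₁ − b·log₂ n₁ = 860 − 155.873 × 3.3219 = 342.201 ms.

342.2 ms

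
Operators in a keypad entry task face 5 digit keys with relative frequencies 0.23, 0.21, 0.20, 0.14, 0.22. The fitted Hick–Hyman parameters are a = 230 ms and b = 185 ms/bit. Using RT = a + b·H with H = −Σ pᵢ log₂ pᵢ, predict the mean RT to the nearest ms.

656 ms

H = 0.23·log₂(1/0.23) + 0.21·log₂(1/0.21) + 0.20·log₂(1/0.20) + 0.14·log₂(1/0.14) + 0.22·log₂(1/0.22) = 2.3026 bits.
RT = 230 + 185 × 2.3026 = 655.97 ms.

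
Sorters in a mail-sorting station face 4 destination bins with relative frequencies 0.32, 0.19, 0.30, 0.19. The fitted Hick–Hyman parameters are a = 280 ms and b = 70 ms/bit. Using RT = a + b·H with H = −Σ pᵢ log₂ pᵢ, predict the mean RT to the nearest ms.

H = 0.32·log₂(1/0.32) + 0.19·log₂(1/0.19) + 0.30·log₂(1/0.30) + 0.19·log₂(1/0.19) = 1.9576 bits.
RT = 280 + 70 × 1.9576 = 417.03 ms.

417 ms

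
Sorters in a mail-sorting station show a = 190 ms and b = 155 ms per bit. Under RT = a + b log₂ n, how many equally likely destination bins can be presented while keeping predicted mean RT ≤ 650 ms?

7

Information budget: (650 − 190)/155 = 2.9677 bits, so n ≤ 2^2.9677 = 7.823 → at most 7.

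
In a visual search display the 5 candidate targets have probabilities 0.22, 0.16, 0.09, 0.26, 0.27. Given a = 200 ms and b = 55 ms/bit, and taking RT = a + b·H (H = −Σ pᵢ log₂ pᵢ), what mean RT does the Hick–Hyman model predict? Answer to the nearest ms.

323 ms

H = 0.22·log₂(1/0.22) + 0.16·log₂(1/0.16) + 0.09·log₂(1/0.09) + 0.26·log₂(1/0.26) + 0.27·log₂(1/0.27) = 2.2316 bits.
RT = 200 + 55 × 2.2316 = 322.74 ms.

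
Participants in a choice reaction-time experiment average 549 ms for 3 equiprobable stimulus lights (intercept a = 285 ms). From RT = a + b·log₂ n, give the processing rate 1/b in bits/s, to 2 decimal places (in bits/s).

b = (549 − 285)/log₂ 3 = 264/1.5850 = 166.565 ms per bit = 0.16657 s/bit; the reciprocal is 6.004 bits/s.

6.00 bits/s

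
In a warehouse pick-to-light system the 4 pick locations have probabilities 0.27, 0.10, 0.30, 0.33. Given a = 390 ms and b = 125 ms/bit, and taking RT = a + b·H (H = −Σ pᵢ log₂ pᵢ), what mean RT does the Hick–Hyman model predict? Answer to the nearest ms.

H = 0.27·log₂(1/0.27) + 0.10·log₂(1/0.10) + 0.30·log₂(1/0.30) + 0.33·log₂(1/0.33) = 1.8911 bits.
RT = 390 + 125 × 1.8911 = 626.39 ms.

626 ms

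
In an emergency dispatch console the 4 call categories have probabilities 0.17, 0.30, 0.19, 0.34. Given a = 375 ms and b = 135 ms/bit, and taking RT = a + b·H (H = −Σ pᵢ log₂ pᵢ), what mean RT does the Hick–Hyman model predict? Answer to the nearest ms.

637 ms

Entropy contributions −pᵢ log₂ pᵢ: 0.4346, 0.5211, 0.4552, 0.5292; sum H = 1.9401 bits.
RT = a + bH = 375 + 135·1.9401 = 636.91 ms.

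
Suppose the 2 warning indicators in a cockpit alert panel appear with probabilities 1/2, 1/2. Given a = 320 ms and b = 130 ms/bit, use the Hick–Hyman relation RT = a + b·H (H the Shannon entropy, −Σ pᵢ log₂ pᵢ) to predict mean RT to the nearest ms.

Each term −pᵢ log₂ pᵢ: 0.5·1 + 0.5·1; summed, H = 1.000 bits.
Mean RT = a + bH = 320 + 130·1.000 = 450.00 ms.

450 ms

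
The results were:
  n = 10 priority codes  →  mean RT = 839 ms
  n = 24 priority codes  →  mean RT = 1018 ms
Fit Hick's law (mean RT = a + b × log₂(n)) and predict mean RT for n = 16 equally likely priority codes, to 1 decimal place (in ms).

935.1 ms

Fit slope and intercept:
  b = (1018 − 839) / (log₂ 24 − log₂ 10) = 179 / (4.5850 − 3.3219) = 141.722 ms/bit
  a = 839 − 141.722 × 3.3219 = 368.209 ms
Then RT(16) = 368.209 + 141.722 × log₂ 16 = 368.209 + 141.722 × 4 ≈ 935.098 ms.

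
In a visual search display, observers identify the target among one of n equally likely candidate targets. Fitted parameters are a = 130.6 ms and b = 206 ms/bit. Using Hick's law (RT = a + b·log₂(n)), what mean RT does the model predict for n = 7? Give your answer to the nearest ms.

log₂(7) = 2.8074 bits, so RT = 130.6 + 206 × 2.8074 ≈ 708.915 ms.

709 ms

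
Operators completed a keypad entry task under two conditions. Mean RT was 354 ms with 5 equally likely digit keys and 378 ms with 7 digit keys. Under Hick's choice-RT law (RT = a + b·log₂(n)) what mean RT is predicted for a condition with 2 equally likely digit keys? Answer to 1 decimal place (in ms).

288.6 ms

Fit slope and intercept:
  b = (378 − 354) / (log₂ 7 − log₂ 5) = 24 / (2.8074 − 2.3219) = 49.441 ms/bit
  a = 354 − 49.441 × 2.3219 = 239.201 ms
Then RT(2) = 239.201 + 49.441 × log₂ 2 = 239.201 + 49.441 × 1 ≈ 288.643 ms.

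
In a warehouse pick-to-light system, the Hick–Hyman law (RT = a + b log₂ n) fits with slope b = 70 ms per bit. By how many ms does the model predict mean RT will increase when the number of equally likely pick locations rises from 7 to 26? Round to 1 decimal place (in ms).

132.5 ms

ΔRT = (a + b log₂ n₂) − (a + b log₂ n₁) = b·(log₂ n₂ − log₂ n₁).
log₂(26) − log₂(7) = 4.7004 − 2.8074 = 1.8931.
ΔRT = 70 × 1.8931 = 132.516 ms.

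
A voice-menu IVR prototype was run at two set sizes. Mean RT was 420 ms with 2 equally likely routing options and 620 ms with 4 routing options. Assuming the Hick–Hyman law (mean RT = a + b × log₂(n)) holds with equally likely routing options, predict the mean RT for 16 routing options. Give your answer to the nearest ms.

1020 ms

Fit slope and intercept:
  b = (620 − 420) / (log₂ 4 − log₂ 2) = 200 / (2 − 1) = 200 ms/bit
  a = 420 − 200 × 1 = 220 ms
Then RT(16) = 220 + 200 × log₂ 16 = 220 + 200 × 4 ≈ 1020.000 ms.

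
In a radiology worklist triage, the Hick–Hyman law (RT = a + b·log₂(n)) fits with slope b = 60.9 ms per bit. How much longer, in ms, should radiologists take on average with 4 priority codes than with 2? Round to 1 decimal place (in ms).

60.9 ms

Only the slope matters, since a is common to both: ΔRT = b·log₂(n₂/n₁).
log₂(4) − log₂(2) = log₂(4/2) = log₂(2) = 1.
ΔRT = 60.9 × 1.0000 = 60.900 ms.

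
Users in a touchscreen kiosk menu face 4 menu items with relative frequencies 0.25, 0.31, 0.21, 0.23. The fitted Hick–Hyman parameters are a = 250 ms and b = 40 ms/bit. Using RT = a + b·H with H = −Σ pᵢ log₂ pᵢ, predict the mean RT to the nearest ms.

Entropy contributions −pᵢ log₂ pᵢ: 0.5000, 0.5238, 0.4728, 0.4877; sum H = 1.9843 bits.
RT = a + bH = 250 + 40·1.9843 = 329.37 ms.

329 ms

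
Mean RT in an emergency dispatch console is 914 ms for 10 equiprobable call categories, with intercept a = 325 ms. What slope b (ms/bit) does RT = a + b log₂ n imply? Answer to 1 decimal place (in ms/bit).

b = (914 − 325) / log₂(10) = 589 / 3.3219 = 177.307 ms/bit.

177.3 ms/bit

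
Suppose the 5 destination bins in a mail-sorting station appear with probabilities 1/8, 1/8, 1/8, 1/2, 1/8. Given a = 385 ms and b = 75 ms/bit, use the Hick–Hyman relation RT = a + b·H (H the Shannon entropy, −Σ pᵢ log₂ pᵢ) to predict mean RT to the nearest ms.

535 ms

H = −Σ pᵢ log₂ pᵢ = 0.125·3 + 0.125·3 + 0.125·3 + 0.5·1 + 0.125·3 = 2.000 bits.
RT = 385 + 75 × 2.000 = 535.00 ms.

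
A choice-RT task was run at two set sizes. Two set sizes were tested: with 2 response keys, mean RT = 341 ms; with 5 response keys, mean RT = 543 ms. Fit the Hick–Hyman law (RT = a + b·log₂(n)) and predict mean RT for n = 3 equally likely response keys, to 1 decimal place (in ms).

Fit slope and intercept:
  b = (543 − 341) / (log₂ 5 − log₂ 2) = 202 / (2.3219 − 1) = 152.807 ms/bit
  a = 341 − 152.807 × 1 = 188.193 ms
Then RT(3) = 188.193 + 152.807 × log₂ 3 = 188.193 + 152.807 × 1.5850 ≈ 430.386 ms.

430.4 ms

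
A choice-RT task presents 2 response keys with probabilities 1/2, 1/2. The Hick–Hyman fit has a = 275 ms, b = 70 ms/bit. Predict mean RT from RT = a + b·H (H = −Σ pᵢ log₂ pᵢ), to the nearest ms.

Each term −pᵢ log₂ pᵢ: 0.5·1 + 0.5·1; summed, H = 1.000 bits.
Mean RT = a + bH = 275 + 70·1.000 = 345.00 ms.

345 ms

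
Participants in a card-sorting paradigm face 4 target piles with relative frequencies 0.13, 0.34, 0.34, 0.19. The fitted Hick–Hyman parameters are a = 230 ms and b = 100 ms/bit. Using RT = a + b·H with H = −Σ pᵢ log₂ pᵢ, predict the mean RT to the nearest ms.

420 ms

Entropy contributions −pᵢ log₂ pᵢ: 0.3826, 0.5292, 0.5292, 0.4552; sum H = 1.8962 bits.
RT = a + bH = 230 + 100·1.8962 = 419.62 ms.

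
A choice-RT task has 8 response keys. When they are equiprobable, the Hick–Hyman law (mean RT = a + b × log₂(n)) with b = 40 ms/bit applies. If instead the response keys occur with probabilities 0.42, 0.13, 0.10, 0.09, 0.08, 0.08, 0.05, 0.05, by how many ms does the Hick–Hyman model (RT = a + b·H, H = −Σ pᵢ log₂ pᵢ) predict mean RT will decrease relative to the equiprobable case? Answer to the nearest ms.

The RT saving is b·ΔH. Equiprobable H₀ = log₂(8) = 3.0000 bits; with the given probabilities H = 2.5683 bits.
b·(H₀ − H) = 40 × (3.0000 − 2.5683) = 17.27 ms.

17 ms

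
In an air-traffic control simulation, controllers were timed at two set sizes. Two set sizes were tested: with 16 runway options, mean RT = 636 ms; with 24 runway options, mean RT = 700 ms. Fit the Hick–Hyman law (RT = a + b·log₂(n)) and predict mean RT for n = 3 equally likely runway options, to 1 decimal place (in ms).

371.8 ms

Solve the two-equation system in a and b:
  b = (700 − 636) / (log₂ 24 − log₂ 16) = 64 / (4.5850 − 4) = 109.409 ms/bit
  a = 636 − 109.409 × 4 = 198.365 ms
Then RT(3) = 198.365 + 109.409 × log₂ 3 = 198.365 + 109.409 × 1.5850 ≈ 371.774 ms.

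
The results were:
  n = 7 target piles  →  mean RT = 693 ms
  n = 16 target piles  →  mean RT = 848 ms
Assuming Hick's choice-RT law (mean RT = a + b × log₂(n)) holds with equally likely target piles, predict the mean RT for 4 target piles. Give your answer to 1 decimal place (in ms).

With log₂ n on the abscissa the relation is linear; from the two conditions:
  b = (848 − 693) / (log₂ 16 − log₂ 7) = 155 / (4 − 2.8074) = 129.963 ms/bit
  a = 693 − 129.963 × 2.8074 = 328.147 ms
Then RT(4) = 328.147 + 129.963 × log₂ 4 = 328.147 + 129.963 × 2 ≈ 588.074 ms.

588.1 ms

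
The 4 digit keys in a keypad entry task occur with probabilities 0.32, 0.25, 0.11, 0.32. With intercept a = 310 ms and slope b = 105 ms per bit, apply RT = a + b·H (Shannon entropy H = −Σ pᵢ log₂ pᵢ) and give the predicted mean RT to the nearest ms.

Entropy contributions −pᵢ log₂ pᵢ: 0.5260, 0.5000, 0.3503, 0.5260; sum H = 1.9024 bits.
RT = a + bH = 310 + 105·1.9024 = 509.75 ms.

510 ms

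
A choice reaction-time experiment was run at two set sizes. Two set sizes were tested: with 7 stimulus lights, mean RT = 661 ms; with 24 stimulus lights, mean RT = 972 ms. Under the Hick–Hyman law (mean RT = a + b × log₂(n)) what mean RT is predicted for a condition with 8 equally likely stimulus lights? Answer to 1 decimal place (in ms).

Fit slope and intercept:
  b = (972 − 661) / (log₂ 24 − log₂ 7) = 311 / (4.5850 − 2.8074) = 174.954 ms/bit
  a = 661 − 174.954 × 2.8074 = 169.841 ms
Then RT(8) = 169.841 + 174.954 × log₂ 8 = 169.841 + 174.954 × 3 ≈ 694.704 ms.

694.7 ms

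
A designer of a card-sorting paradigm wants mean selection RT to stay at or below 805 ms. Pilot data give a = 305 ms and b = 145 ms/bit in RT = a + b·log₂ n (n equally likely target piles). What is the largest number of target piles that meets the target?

Set 305 + 145·log₂ n ≤ 805 → log₂ n ≤ (805 − 305)/145 = 3.4483.
So n ≤ 2^3.4483 = 10.915; the largest integer n is 10.

10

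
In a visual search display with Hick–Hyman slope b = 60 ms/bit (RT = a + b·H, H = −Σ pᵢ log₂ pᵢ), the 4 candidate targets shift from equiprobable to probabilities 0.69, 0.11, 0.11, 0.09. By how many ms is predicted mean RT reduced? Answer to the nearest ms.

Equiprobable entropy H₀ = log₂ 4 = 2.0000 bits.
Skewed entropy H = −Σ pᵢ log₂ pᵢ = 1.3826 bits.
ΔRT = b·(H₀ − H) = 60 × 0.6174 = 37.04 ms.

37 ms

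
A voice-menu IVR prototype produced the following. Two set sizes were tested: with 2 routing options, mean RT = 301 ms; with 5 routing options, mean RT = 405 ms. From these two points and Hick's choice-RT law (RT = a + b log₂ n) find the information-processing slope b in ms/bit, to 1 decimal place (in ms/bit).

78.7 ms/bit

Slope: b = (405 − 301) / (log₂ 5 − log₂ 2) = 104/1.3219 = 78.673 ms/bit.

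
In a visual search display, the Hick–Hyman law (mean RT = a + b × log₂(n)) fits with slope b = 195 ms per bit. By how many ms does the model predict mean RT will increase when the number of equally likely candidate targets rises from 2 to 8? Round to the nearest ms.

Only the slope matters, since a is common to both: ΔRT = b·log₂(n₂/n₁).
log₂(8) − log₂(2) = log₂(8/2) = log₂(4) = 2.
ΔRT = 195 × 2.0000 = 390.000 ms.

390 ms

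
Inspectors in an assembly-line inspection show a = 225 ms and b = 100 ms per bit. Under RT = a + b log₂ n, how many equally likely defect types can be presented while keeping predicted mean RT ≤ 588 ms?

12

100·log₂ n ≤ 588 − 225 = 363, giving log₂ n ≤ 3.6300 and n ≤ 12.381. The largest whole number is 12.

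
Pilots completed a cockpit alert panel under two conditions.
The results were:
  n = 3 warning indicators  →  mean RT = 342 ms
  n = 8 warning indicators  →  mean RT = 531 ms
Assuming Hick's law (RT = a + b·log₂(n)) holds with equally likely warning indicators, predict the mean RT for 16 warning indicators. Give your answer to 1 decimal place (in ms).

664.6 ms

RT is linear in log₂ n, so two points fix the line:
  b = (531 − 342) / (log₂ 8 − log₂ 3) = 189 / (3 − 1.5850) = 133.565 ms/bit
  a = 342 − 133.565 × 1.5850 = 130.304 ms
Then RT(16) = 130.304 + 133.565 × log₂ 16 = 130.304 + 133.565 × 4 ≈ 664.565 ms.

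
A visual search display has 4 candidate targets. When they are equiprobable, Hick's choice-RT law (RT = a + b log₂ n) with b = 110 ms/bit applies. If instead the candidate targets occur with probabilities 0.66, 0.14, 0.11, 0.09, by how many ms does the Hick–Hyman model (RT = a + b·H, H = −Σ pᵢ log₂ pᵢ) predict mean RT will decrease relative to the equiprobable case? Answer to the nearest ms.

The RT saving is b·ΔH. Equiprobable H₀ = log₂(4) = 2.0000 bits; with the given probabilities H = 1.4557 bits.
b·(H₀ − H) = 110 × (2.0000 − 1.4557) = 59.87 ms.

60 ms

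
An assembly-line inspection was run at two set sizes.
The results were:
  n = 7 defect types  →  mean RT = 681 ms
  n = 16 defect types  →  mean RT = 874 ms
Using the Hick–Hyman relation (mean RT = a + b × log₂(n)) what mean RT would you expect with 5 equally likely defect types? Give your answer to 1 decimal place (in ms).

With log₂ n on the abscissa the relation is linear; from the two conditions:
  b = (874 − 681) / (log₂ 16 − log₂ 7) = 193 / (4 − 2.8074) = 161.825 ms/bit
  a = 681 − 161.825 × 2.8074 = 226.699 ms
Then RT(5) = 226.699 + 161.825 × log₂ 5 = 226.699 + 161.825 × 2.3219 ≈ 602.446 ms.

602.4 ms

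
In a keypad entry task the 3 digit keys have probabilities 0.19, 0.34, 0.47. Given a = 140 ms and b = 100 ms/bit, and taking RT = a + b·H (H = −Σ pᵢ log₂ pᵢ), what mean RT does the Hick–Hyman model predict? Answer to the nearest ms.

H = 0.19·log₂(1/0.19) + 0.34·log₂(1/0.34) + 0.47·log₂(1/0.47) = 1.4964 bits.
RT = 140 + 100 × 1.4964 = 289.64 ms.

290 ms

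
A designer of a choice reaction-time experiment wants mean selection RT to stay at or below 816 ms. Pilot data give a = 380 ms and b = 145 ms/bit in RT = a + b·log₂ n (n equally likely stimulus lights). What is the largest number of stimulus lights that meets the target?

Information budget: (816 − 380)/145 = 3.0069 bits, so n ≤ 2^3.0069 = 8.038 → at most 8.

8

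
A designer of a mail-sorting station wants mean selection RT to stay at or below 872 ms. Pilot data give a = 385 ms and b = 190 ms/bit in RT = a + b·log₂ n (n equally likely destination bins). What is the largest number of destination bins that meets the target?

5

190·log₂ n ≤ 872 − 385 = 487, giving log₂ n ≤ 2.5632 and n ≤ 5.910. The largest whole number is 5.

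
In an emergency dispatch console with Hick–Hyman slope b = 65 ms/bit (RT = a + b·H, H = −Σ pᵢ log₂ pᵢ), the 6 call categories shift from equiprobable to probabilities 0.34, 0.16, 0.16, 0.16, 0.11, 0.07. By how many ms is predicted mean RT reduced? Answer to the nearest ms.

11 ms

Equiprobable entropy H₀ = log₂ 6 = 2.5850 bits.
Skewed entropy H = −Σ pᵢ log₂ pᵢ = 2.4171 bits.
ΔRT = b·(H₀ − H) = 65 × 0.1679 = 10.91 ms.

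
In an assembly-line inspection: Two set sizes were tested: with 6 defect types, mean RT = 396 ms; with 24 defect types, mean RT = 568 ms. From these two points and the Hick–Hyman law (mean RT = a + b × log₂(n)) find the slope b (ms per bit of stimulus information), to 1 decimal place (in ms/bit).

The slope on a log₂ axis is (568 − 396) / (4.5850 − 2.5850) = 86.000 ms/bit.

86.0 ms/bit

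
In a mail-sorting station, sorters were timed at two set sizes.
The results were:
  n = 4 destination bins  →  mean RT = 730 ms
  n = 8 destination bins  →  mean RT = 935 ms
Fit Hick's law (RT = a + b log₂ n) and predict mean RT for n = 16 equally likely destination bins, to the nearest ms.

1140 ms

Fit slope and intercept:
  b = (935 − 730) / (log₂ 8 − log₂ 4) = 205 / (3 − 2) = 205 ms/bit
  a = 730 − 205 × 2 = 320 ms
Then RT(16) = 320 + 205 × log₂ 16 = 320 + 205 × 4 ≈ 1140.000 ms.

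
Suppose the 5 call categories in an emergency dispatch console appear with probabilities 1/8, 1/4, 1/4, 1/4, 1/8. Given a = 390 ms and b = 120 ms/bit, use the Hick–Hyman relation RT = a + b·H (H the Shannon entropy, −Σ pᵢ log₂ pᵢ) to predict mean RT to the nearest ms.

Each term −pᵢ log₂ pᵢ: 0.125·3 + 0.25·2 + 0.25·2 + 0.25·2 + 0.125·3; summed, H = 2.250 bits.
Mean RT = a + bH = 390 + 120·2.250 = 660.00 ms.

660 ms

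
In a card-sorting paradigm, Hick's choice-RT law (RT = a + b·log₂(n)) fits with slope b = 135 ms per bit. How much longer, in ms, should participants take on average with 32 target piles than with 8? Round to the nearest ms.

270 ms

ΔRT = (a + b log₂ n₂) − (a + b log₂ n₁) = b·(log₂ n₂ − log₂ n₁).
log₂(32) − log₂(8) = log₂(32/8) = log₂(4) = 2.
ΔRT = 135 × 2.0000 = 270.000 ms.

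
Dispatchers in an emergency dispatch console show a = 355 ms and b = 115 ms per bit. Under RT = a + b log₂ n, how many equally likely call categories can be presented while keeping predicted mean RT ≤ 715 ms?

8

Set 355 + 115·log₂ n ≤ 715 → log₂ n ≤ (715 − 355)/115 = 3.1304.
So n ≤ 2^3.1304 = 8.757; the largest integer n is 8.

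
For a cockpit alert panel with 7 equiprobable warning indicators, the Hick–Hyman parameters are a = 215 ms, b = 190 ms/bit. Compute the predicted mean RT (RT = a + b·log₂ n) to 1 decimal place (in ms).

748.4 ms

log₂(7) = 2.8074 bits, so RT = 215 + 190 × 2.8074 ≈ 748.397 ms.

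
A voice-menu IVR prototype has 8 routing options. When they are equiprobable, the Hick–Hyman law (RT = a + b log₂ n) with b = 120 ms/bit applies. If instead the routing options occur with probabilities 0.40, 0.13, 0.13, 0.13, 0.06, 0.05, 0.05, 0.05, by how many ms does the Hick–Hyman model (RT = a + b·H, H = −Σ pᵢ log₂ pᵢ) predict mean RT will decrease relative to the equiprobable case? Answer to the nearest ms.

The RT saving is b·ΔH. Equiprobable H₀ = log₂(8) = 3.0000 bits; with the given probabilities H = 2.5685 bits.
b·(H₀ − H) = 120 × (3.0000 − 2.5685) = 51.78 ms.

52 ms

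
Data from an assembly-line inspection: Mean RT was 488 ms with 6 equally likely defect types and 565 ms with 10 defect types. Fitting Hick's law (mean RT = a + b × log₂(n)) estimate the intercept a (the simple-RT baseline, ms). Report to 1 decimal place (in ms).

217.9 ms

b = (RT₂ − RT₁)/(log₂ n₂ − log₂ n₁) = (565 − 488)/(3.3219 − 2.5850) = 104.482 ms/bit.
a = RT₁ − b·log₂ n₁ = 488 − 104.482 × 2.5850 = 217.917 ms.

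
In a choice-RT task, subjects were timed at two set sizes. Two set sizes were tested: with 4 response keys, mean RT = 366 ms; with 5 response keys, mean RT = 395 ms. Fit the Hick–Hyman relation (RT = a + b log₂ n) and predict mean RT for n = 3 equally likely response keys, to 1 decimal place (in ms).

328.6 ms

Solve the two-equation system in a and b:
  b = (395 − 366) / (log₂ 5 − log₂ 4) = 29 / (2.3219 − 2) = 90.082 ms/bit
  a = 366 − 90.082 × 2 = 185.836 ms
Then RT(3) = 185.836 + 90.082 × log₂ 3 = 185.836 + 90.082 × 1.5850 ≈ 328.612 ms.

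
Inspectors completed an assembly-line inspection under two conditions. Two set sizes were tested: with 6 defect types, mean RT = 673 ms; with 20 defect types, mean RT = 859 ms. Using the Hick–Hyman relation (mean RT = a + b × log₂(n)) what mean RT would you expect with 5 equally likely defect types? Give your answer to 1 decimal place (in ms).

With log₂ n on the abscissa the relation is linear; from the two conditions:
  b = (859 − 673) / (log₂ 20 − log₂ 6) = 186 / (4.3219 − 2.5850) = 107.083 ms/bit
  a = 673 − 107.083 × 2.5850 = 396.194 ms
Then RT(5) = 396.194 + 107.083 × log₂ 5 = 396.194 + 107.083 × 2.3219 ≈ 644.833 ms.

644.8 ms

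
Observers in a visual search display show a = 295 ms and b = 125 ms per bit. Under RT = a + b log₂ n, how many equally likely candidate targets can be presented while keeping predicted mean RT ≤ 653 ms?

7

Set 295 + 125·log₂ n ≤ 653 → log₂ n ≤ (653 − 295)/125 = 2.8640.
So n ≤ 2^2.8640 = 7.280; the largest integer n is 7.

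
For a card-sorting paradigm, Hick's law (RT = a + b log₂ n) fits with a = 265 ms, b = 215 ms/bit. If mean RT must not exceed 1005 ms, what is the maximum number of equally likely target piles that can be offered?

10

Set 265 + 215·log₂ n ≤ 1005 → log₂ n ≤ (1005 − 265)/215 = 3.4419.
So n ≤ 2^3.4419 = 10.867; the largest integer n is 10.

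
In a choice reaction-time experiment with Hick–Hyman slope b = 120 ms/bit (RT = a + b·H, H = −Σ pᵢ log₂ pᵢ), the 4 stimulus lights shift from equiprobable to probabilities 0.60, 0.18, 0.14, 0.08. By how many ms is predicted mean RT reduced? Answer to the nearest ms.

51 ms

Equiprobable entropy H₀ = log₂ 4 = 2.0000 bits.
Skewed entropy H = −Σ pᵢ log₂ pᵢ = 1.5761 bits.
ΔRT = b·(H₀ − H) = 120 × 0.4239 = 50.87 ms.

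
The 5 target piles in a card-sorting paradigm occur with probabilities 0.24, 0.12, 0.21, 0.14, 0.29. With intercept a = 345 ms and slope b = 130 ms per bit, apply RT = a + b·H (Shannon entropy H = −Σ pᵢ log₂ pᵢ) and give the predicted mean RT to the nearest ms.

H = 0.24·log₂(1/0.24) + 0.12·log₂(1/0.12) + 0.21·log₂(1/0.21) + 0.14·log₂(1/0.14) + 0.29·log₂(1/0.29) = 2.2490 bits.
RT = 345 + 130 × 2.2490 = 637.38 ms.

637 ms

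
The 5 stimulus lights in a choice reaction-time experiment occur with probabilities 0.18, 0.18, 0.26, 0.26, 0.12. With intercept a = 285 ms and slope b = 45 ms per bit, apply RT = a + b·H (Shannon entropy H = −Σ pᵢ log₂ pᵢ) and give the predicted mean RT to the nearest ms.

Entropy contributions −pᵢ log₂ pᵢ: 0.4453, 0.4453, 0.5053, 0.5053, 0.3671; sum H = 2.2683 bits.
RT = a + bH = 285 + 45·2.2683 = 387.07 ms.

387 ms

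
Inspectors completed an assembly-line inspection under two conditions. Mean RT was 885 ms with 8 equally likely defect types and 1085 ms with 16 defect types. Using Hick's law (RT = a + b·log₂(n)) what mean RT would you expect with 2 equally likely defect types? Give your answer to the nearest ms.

Fit slope and intercept:
  b = (1085 − 885) / (log₂ 16 − log₂ 8) = 200 / (4 − 3) = 200 ms/bit
  a = 885 − 200 × 3 = 285 ms
Then RT(2) = 285 + 200 × log₂ 2 = 285 + 200 × 1 ≈ 485.000 ms.

485 ms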